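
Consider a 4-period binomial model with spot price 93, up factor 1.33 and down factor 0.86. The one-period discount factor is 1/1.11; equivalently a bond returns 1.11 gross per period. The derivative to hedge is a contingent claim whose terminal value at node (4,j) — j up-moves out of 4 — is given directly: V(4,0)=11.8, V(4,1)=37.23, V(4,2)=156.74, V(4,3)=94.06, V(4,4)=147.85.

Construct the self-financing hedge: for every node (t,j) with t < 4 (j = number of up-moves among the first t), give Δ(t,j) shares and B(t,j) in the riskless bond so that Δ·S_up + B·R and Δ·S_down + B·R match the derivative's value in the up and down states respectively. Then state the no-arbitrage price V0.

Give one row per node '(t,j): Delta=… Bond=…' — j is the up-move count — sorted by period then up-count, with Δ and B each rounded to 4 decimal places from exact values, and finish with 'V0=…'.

(0,0): Delta=0.4614 Bond=26.4701
(1,0): Delta=1.0223 Bond=-15.4773
(1,1): Delta=0.1423 Bond=68.8577
(2,0): Delta=2.1032 Bond=-91.5284
(2,1): Delta=0.4073 Bond=48.2470
(2,2): Delta=-0.0085 Bond=101.2348
(3,0): Delta=0.9147 Bond=-31.2896
(3,1): Delta=2.7796 Bond=-163.4666
(3,2): Delta=-0.9426 Bond=244.5325
(3,3): Delta=0.5231 Bond=-3.9318
V0=69.3841

Since d<R<u, set p* = (R−d)/(u−d) = 0.5319; price each node as the discounted p*-expectation of its children.
At expiry t=4: V(4,0)=11.8000, V(4,1)=37.2300, V(4,2)=156.7400, V(4,3)=94.0600, V(4,4)=147.8500
Node (3,0) S=59.1532: V=(p*·37.2300+(1−p*)·11.8000)/1.11=22.8168; Δ=(37.2300−11.8000)/(78.6738−50.8718)=0.9147; B=V−Δ·S=-31.2896
Node (3,1) S=91.4811: V=(p*·156.7400+(1−p*)·37.2300)/1.11=90.8100; Δ=(156.7400−37.2300)/(121.6699−78.6738)=2.7796; B=V−Δ·S=-163.4666
Node (3,2) S=141.4766: V=(p*·94.0600+(1−p*)·156.7400)/1.11=111.1708; Δ=(94.0600−156.7400)/(188.1639−121.6699)=-0.9426; B=V−Δ·S=244.5325
Node (3,3) S=218.7952: V=(p*·147.8500+(1−p*)·94.0600)/1.11=110.5150; Δ=(147.8500−94.0600)/(290.9977−188.1639)=0.5231; B=V−Δ·S=-3.9318
Node (2,0) S=68.7828: V=(p*·90.8100+(1−p*)·22.8168)/1.11=53.1382; Δ=(90.8100−22.8168)/(91.4811−59.1532)=2.1032; B=V−Δ·S=-91.5284
Node (2,1) S=106.3734: V=(p*·111.1708+(1−p*)·90.8100)/1.11=91.5678; Δ=(111.1708−90.8100)/(141.4766−91.4811)=0.4073; B=V−Δ·S=48.2470
Node (2,2) S=164.5077: V=(p*·110.5150+(1−p*)·111.1708)/1.11=99.8396; Δ=(110.5150−111.1708)/(218.7952−141.4766)=-0.0085; B=V−Δ·S=101.2348
Node (1,0) S=79.9800: V=(p*·91.5678+(1−p*)·53.1382)/1.11=66.2878; Δ=(91.5678−53.1382)/(106.3734−68.7828)=1.0223; B=V−Δ·S=-15.4773
Node (1,1) S=123.6900: V=(p*·99.8396+(1−p*)·91.5678)/1.11=86.4574; Δ=(99.8396−91.5678)/(164.5077−106.3734)=0.1423; B=V−Δ·S=68.8577
Node (0,0) S=93.0000: V=(p*·86.4574+(1−p*)·66.2878)/1.11=69.3841; Δ=(86.4574−66.2878)/(123.6900−79.9800)=0.4614; B=V−Δ·S=26.4701
The time-0 hedge costs 69.3841, which is the no-arbitrage price.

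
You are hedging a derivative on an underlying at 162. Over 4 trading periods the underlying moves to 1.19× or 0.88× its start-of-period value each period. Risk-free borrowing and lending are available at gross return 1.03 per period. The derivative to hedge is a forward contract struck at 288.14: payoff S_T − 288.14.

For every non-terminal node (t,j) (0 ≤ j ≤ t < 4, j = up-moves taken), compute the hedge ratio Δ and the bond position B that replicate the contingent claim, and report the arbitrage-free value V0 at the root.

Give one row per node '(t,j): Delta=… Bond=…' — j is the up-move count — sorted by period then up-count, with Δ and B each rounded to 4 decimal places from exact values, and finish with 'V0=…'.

(0,0): Delta=1.0000 Bond=-256.0087
(1,0): Delta=1.0000 Bond=-263.6889
(1,1): Delta=1.0000 Bond=-263.6889
(2,0): Delta=1.0000 Bond=-271.5996
(2,1): Delta=1.0000 Bond=-271.5996
(2,2): Delta=1.0000 Bond=-271.5996
(3,0): Delta=1.0000 Bond=-279.7476
(3,1): Delta=1.0000 Bond=-279.7476
(3,2): Delta=1.0000 Bond=-279.7476
(3,3): Delta=1.0000 Bond=-279.7476
V0=-94.0087

Since d<R<u, set p* = (R−d)/(u−d) = 0.4839; price each node as the discounted p*-expectation of its children.
Terminal payoffs: V(4,0)=-190.9894, V(4,1)=-156.7658, V(4,2)=-110.4863, V(4,3)=-47.9037, V(4,4)=36.7250
  t=3,j=0: stock 110.3985 → up 131.3742 (V=-156.7658), down 97.1506 (V=-190.9894). Price -169.3491; hedge Δ=1.0000, bond B=-279.7476.
  t=3,j=1: stock 149.2888 → up 177.6537 (V=-110.4863), down 131.3742 (V=-156.7658). Price -130.4587; hedge Δ=1.0000, bond B=-279.7476.
  t=3,j=2: stock 201.8792 → up 240.2363 (V=-47.9037), down 177.6537 (V=-110.4863). Price -77.8684; hedge Δ=1.0000, bond B=-279.7476.
  t=3,j=3: stock 272.9958 → up 324.8650 (V=36.7250), down 240.2363 (V=-47.9037). Price -6.7518; hedge Δ=1.0000, bond B=-279.7476.
  t=2,j=0: stock 125.4528 → up 149.2888 (V=-130.4587), down 110.3985 (V=-169.3491). Price -146.1468; hedge Δ=1.0000, bond B=-271.5996.
  t=2,j=1: stock 169.6464 → up 201.8792 (V=-77.8684), down 149.2888 (V=-130.4587). Price -101.9532; hedge Δ=1.0000, bond B=-271.5996.
  t=2,j=2: stock 229.4082 → up 272.9958 (V=-6.7518), down 201.8792 (V=-77.8684). Price -42.1914; hedge Δ=1.0000, bond B=-271.5996.
  t=1,j=0: stock 142.5600 → up 169.6464 (V=-101.9532), down 125.4528 (V=-146.1468). Price -121.1289; hedge Δ=1.0000, bond B=-263.6889.
  t=1,j=1: stock 192.7800 → up 229.4082 (V=-42.1914), down 169.6464 (V=-101.9532). Price -70.9089; hedge Δ=1.0000, bond B=-263.6889.
  t=0,j=0: stock 162.0000 → up 192.7800 (V=-70.9089), down 142.5600 (V=-121.1289). Price -94.0087; hedge Δ=1.0000, bond B=-256.0087.
Self-financing check: at every node Δ·S+B equals the discounted successor values.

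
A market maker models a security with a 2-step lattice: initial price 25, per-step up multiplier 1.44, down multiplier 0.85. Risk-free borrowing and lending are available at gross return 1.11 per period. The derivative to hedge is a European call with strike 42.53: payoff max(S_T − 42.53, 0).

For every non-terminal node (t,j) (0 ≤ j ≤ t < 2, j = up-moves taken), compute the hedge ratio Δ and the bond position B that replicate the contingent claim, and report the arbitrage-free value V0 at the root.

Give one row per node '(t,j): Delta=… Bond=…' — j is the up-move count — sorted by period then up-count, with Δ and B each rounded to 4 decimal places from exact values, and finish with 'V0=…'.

(0,0): Delta=0.2506 Bond=-4.7972
(1,0): Delta=0.0000 Bond=0.0000
(1,1): Delta=0.4383 Bond=-12.0835
V0=1.4674

No-arbitrage ⇒ martingale measure with p* = (R−d)/(u−d) = 0.4407.
Terminal values V(2,·): V(2,0)=0.0000, V(2,1)=0.0000, V(2,2)=9.3100
  t=1,j=0: stock 21.2500 → up 30.6000 (V=0.0000), down 18.0625 (V=0.0000). Price 0.0000; hedge Δ=0.0000, bond B=0.0000.
  t=1,j=1: stock 36.0000 → up 51.8400 (V=9.3100), down 30.6000 (V=0.0000). Price 3.6961; hedge Δ=0.4383, bond B=-12.0835.
  t=0,j=0: stock 25.0000 → up 36.0000 (V=3.6961), down 21.2500 (V=0.0000). Price 1.4674; hedge Δ=0.2506, bond B=-4.7972.
Self-financing check: at every node Δ·S+B equals the discounted successor values.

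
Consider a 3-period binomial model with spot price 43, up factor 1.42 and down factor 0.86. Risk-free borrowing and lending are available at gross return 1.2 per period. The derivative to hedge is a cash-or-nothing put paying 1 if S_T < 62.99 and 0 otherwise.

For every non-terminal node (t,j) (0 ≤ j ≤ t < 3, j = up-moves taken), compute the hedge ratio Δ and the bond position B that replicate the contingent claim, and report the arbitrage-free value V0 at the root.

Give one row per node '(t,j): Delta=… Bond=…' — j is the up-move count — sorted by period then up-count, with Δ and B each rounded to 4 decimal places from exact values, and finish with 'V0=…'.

(0,0): Delta=-0.0138 Bond=0.7893
(1,0): Delta=-0.0244 Bond=1.3419
(1,1): Delta=-0.0096 Bond=0.6918
(2,0): Delta=0.0000 Bond=0.8333
(2,1): Delta=-0.0340 Bond=2.1131
(2,2): Delta=0.0000 Bond=0.0000
V0=0.1978

No-arbitrage ⇒ martingale measure with p* = (R−d)/(u−d) = 0.6071.
Payoff layer (t=3): V(3,0)=1.0000, V(3,1)=1.0000, V(3,2)=0.0000, V(3,3)=0.0000
Node (2,0) S=31.8028: V=(p*·1.0000+(1−p*)·1.0000)/1.2=0.8333; Δ=(1.0000−1.0000)/(45.1600−27.3504)=0.0000; B=V−Δ·S=0.8333
Node (2,1) S=52.5116: V=(p*·0.0000+(1−p*)·1.0000)/1.2=0.3274; Δ=(0.0000−1.0000)/(74.5665−45.1600)=-0.0340; B=V−Δ·S=2.1131
Node (2,2) S=86.7052: V=(p*·0.0000+(1−p*)·0.0000)/1.2=0.0000; Δ=(0.0000−0.0000)/(123.1214−74.5665)=0.0000; B=V−Δ·S=0.0000
Node (1,0) S=36.9800: V=(p*·0.3274+(1−p*)·0.8333)/1.2=0.4385; Δ=(0.3274−0.8333)/(52.5116−31.8028)=-0.0244; B=V−Δ·S=1.3419
Node (1,1) S=61.0600: V=(p*·0.0000+(1−p*)·0.3274)/1.2=0.1072; Δ=(0.0000−0.3274)/(86.7052−52.5116)=-0.0096; B=V−Δ·S=0.6918
Node (0,0) S=43.0000: V=(p*·0.1072+(1−p*)·0.4385)/1.2=0.1978; Δ=(0.1072−0.4385)/(61.0600−36.9800)=-0.0138; B=V−Δ·S=0.7893
Check: Δ(0,0)·S0 + B(0,0) = 0.1978 = V0.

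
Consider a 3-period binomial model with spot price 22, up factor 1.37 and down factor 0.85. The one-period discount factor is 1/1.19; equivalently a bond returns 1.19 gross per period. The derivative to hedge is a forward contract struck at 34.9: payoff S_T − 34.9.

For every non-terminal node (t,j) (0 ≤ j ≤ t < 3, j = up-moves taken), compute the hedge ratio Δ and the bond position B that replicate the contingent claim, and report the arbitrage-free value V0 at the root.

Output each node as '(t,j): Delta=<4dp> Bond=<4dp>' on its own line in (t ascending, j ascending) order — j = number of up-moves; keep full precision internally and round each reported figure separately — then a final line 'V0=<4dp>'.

(0,0): Delta=1.0000 Bond=-20.7102
(1,0): Delta=1.0000 Bond=-24.6452
(1,1): Delta=1.0000 Bond=-24.6452
(2,0): Delta=1.0000 Bond=-29.3277
(2,1): Delta=1.0000 Bond=-29.3277
(2,2): Delta=1.0000 Bond=-29.3277
V0=1.2898

No-arbitrage ⇒ martingale measure with p* = (R−d)/(u−d) = 0.6538.
Terminal payoffs: V(3,0)=-21.3893, V(3,1)=-13.1239, V(3,2)=0.1980, V(3,3)=21.6698
  t=2,j=0: stock 15.8950 → up 21.7761 (V=-13.1239), down 13.5107 (V=-21.3893). Price -13.4327; hedge Δ=1.0000, bond B=-29.3277.
  t=2,j=1: stock 25.6190 → up 35.0980 (V=0.1980), down 21.7761 (V=-13.1239). Price -3.7087; hedge Δ=1.0000, bond B=-29.3277.
  t=2,j=2: stock 41.2918 → up 56.5698 (V=21.6698), down 35.0980 (V=0.1980). Price 11.9641; hedge Δ=1.0000, bond B=-29.3277.
  t=1,j=0: stock 18.7000 → up 25.6190 (V=-3.7087), down 15.8950 (V=-13.4327). Price -5.9452; hedge Δ=1.0000, bond B=-24.6452.
  t=1,j=1: stock 30.1400 → up 41.2918 (V=11.9641), down 25.6190 (V=-3.7087). Price 5.4948; hedge Δ=1.0000, bond B=-24.6452.
  t=0,j=0: stock 22.0000 → up 30.1400 (V=5.4948), down 18.7000 (V=-5.9452). Price 1.2898; hedge Δ=1.0000, bond B=-20.7102.
Self-financing check: at every node Δ·S+B equals the discounted successor values.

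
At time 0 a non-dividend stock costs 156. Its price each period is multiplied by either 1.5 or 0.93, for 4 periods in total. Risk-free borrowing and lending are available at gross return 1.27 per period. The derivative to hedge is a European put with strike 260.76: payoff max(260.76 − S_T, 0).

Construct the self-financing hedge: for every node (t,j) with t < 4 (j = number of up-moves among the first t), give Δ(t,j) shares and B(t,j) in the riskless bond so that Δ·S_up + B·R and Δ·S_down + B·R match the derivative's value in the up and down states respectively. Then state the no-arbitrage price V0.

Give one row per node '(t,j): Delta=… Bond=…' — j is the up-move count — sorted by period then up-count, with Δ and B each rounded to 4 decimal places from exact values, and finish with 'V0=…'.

No-arbitrage ⇒ martingale measure with p* = (R−d)/(u−d) = 0.5965.
At expiry t=4: V(4,0)=144.0639, V(4,1)=72.5405, V(4,2)=0.0000, V(4,3)=0.0000, V(4,4)=0.0000
(3,0): S=125.4797. Δ = (V_up−V_dn)/(S_up−S_dn) = (72.5405−144.0639)/(188.2195−116.6961) = -1.0000. V = [p*·72.5405 + (1−p*)·144.0639]/1.27 = 79.8431. B = V − Δ·S = 205.3228.
(3,1): S=202.3866. Δ = (V_up−V_dn)/(S_up−S_dn) = (0.0000−72.5405)/(303.5799−188.2195) = -0.6288. V = [p*·0.0000 + (1−p*)·72.5405]/1.27 = 23.0478. B = V − Δ·S = 150.3118.
(3,2): S=326.4300. Δ = (V_up−V_dn)/(S_up−S_dn) = (0.0000−0.0000)/(489.6450−303.5799) = 0.0000. V = [p*·0.0000 + (1−p*)·0.0000]/1.27 = 0.0000. B = V − Δ·S = 0.0000.
(3,3): S=526.5000. Δ = (V_up−V_dn)/(S_up−S_dn) = (0.0000−0.0000)/(789.7500−489.6450) = 0.0000. V = [p*·0.0000 + (1−p*)·0.0000]/1.27 = 0.0000. B = V − Δ·S = 0.0000.
(2,0): S=134.9244. Δ = (V_up−V_dn)/(S_up−S_dn) = (23.0478−79.8431)/(202.3866−125.4797) = -0.7385. V = [p*·23.0478 + (1−p*)·79.8431]/1.27 = 36.1931. B = V − Δ·S = 135.8340.
(2,1): S=217.6200. Δ = (V_up−V_dn)/(S_up−S_dn) = (0.0000−23.0478)/(326.4300−202.3866) = -0.1858. V = [p*·0.0000 + (1−p*)·23.0478]/1.27 = 7.3228. B = V − Δ·S = 47.7576.
(2,2): S=351.0000. Δ = (V_up−V_dn)/(S_up−S_dn) = (0.0000−0.0000)/(526.5000−326.4300) = 0.0000. V = [p*·0.0000 + (1−p*)·0.0000]/1.27 = 0.0000. B = V − Δ·S = 0.0000.
(1,0): S=145.0800. Δ = (V_up−V_dn)/(S_up−S_dn) = (7.3228−36.1931)/(217.6200−134.9244) = -0.3491. V = [p*·7.3228 + (1−p*)·36.1931]/1.27 = 14.9388. B = V − Δ·S = 65.5883.
(1,1): S=234.0000. Δ = (V_up−V_dn)/(S_up−S_dn) = (0.0000−7.3228)/(351.0000−217.6200) = -0.0549. V = [p*·0.0000 + (1−p*)·7.3228]/1.27 = 2.3266. B = V − Δ·S = 15.1737.
(0,0): S=156.0000. Δ = (V_up−V_dn)/(S_up−S_dn) = (2.3266−14.9388)/(234.0000−145.0800) = -0.1418. V = [p*·2.3266 + (1−p*)·14.9388]/1.27 = 5.8392. B = V − Δ·S = 27.9657.
Root portfolio cost Δ·156+B reproduces V0=5.8392.

(0,0): Delta=-0.1418 Bond=27.9657
(1,0): Delta=-0.3491 Bond=65.5883
(1,1): Delta=-0.0549 Bond=15.1737
(2,0): Delta=-0.7385 Bond=135.8340
(2,1): Delta=-0.1858 Bond=47.7576
(2,2): Delta=0.0000 Bond=0.0000
(3,0): Delta=-1.0000 Bond=205.3228
(3,1): Delta=-0.6288 Bond=150.3118
(3,2): Delta=0.0000 Bond=0.0000
(3,3): Delta=0.0000 Bond=0.0000
V0=5.8392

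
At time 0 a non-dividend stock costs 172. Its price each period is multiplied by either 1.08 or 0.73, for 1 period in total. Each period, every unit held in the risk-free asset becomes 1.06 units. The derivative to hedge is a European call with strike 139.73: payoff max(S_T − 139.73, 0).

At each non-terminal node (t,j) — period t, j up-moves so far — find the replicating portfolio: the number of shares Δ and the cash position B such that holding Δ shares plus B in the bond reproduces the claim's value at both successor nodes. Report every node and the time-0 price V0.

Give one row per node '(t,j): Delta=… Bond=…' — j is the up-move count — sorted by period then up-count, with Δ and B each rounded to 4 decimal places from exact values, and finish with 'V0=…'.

(0,0): Delta=0.7646 Bond=-90.5712
V0=40.9431

The replicating-portfolio and risk-neutral prices coincide; use p* = (1.06−0.73)/(1.08−0.73) = 0.9429 for the latter.
Payoff layer (t=1): V(1,0)=0.0000, V(1,1)=46.0300
(0,0): S=172.0000. Δ = (V_up−V_dn)/(S_up−S_dn) = (46.0300−0.0000)/(185.7600−125.5600) = 0.7646. V = [p*·46.0300 + (1−p*)·0.0000]/1.06 = 40.9431. B = V − Δ·S = -90.5712.
Self-financing check: at every node Δ·S+B equals the discounted successor values.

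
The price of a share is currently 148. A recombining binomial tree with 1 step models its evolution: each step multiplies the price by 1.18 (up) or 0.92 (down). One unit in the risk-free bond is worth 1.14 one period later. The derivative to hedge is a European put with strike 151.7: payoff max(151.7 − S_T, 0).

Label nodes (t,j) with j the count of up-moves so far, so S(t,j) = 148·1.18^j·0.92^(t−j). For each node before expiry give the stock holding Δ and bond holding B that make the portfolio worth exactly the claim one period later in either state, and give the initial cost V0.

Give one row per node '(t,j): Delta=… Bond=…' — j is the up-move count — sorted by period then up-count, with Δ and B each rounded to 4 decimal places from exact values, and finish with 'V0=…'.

The replicating-portfolio and risk-neutral prices coincide; use p* = (1.14−0.92)/(1.18−0.92) = 0.8462 for the latter.
Payoff layer (t=1): V(1,0)=15.5400, V(1,1)=0.0000
(0,0): S=148.0000. Δ = (V_up−V_dn)/(S_up−S_dn) = (0.0000−15.5400)/(174.6400−136.1600) = -0.4038. V = [p*·0.0000 + (1−p*)·15.5400]/1.14 = 2.0972. B = V − Δ·S = 61.8664.
The time-0 hedge costs 2.0972, which is the no-arbitrage price.

(0,0): Delta=-0.4038 Bond=61.8664
V0=2.0972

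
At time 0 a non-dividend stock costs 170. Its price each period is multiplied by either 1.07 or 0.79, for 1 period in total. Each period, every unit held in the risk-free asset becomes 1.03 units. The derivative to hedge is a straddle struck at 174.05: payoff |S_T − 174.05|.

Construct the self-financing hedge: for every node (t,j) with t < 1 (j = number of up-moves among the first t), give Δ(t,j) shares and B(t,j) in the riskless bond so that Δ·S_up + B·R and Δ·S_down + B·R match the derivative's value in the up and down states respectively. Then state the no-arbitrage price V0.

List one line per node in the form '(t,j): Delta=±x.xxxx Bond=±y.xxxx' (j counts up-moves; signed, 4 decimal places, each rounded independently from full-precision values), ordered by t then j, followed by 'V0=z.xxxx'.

(0,0): Delta=-0.6702 Bond=125.9743
V0=12.0458

Risk-neutral probability p* = (R−d)/(u−d) = (1.03−0.79)/(1.07−0.79) = 0.8571.
At expiry t=1: V(1,0)=39.7500, V(1,1)=7.8500
Node (0,0) S=170.0000: V=(p*·7.8500+(1−p*)·39.7500)/1.03=12.0458; Δ=(7.8500−39.7500)/(181.9000−134.3000)=-0.6702; B=V−Δ·S=125.9743
Root portfolio cost Δ·170+B reproduces V0=12.0458.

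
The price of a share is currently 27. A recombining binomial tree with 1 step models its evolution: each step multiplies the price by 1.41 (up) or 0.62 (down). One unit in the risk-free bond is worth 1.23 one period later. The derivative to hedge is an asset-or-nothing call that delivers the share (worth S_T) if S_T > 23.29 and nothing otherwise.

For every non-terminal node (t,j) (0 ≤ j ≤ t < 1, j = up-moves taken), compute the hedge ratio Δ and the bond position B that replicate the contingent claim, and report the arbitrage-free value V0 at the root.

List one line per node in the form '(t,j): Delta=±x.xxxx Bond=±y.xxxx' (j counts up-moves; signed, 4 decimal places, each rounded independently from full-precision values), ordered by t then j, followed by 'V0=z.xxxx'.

(0,0): Delta=1.7848 Bond=-24.2908
V0=23.8990

Under the risk-neutral measure, an up-move has probability p* = (R−d)/(u−d) = 0.7722 and values discount at R = 1.23.
Terminal values V(1,·): V(1,0)=0.0000, V(1,1)=38.0700
(0,0): S=27.0000. Δ = (V_up−V_dn)/(S_up−S_dn) = (38.0700−0.0000)/(38.0700−16.7400) = 1.7848. V = [p*·38.0700 + (1−p*)·0.0000]/1.23 = 23.8990. B = V − Δ·S = -24.2908.
Root portfolio cost Δ·27+B reproduces V0=23.8990.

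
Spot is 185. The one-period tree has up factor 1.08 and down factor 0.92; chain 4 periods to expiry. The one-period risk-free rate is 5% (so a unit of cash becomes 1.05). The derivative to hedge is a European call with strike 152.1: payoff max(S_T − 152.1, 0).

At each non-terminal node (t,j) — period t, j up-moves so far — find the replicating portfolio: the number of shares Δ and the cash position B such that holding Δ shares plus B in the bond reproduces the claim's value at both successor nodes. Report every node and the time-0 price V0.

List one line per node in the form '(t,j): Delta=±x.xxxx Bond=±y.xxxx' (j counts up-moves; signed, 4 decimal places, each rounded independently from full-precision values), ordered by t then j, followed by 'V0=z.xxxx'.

The replicating-portfolio and risk-neutral prices coincide; use p* = (1.05−0.92)/(1.08−0.92) = 0.8125 for the latter.
At expiry t=4: V(4,0)=0.0000, V(4,1)=3.4819, V(4,2)=30.5396, V(4,3)=62.3030, V(4,4)=99.5905
  t=3,j=0: stock 144.0573 → up 155.5819 (V=3.4819), down 132.5327 (V=0.0000). Price 2.6943; hedge Δ=0.1511, bond B=-19.0673.
  t=3,j=1: stock 169.1107 → up 182.6396 (V=30.5396), down 155.5819 (V=3.4819). Price 24.2536; hedge Δ=1.0000, bond B=-144.8571.
  t=3,j=2: stock 198.5213 → up 214.4030 (V=62.3030), down 182.6396 (V=30.5396). Price 53.6641; hedge Δ=1.0000, bond B=-144.8571.
  t=3,j=3: stock 233.0467 → up 251.6905 (V=99.5905), down 214.4030 (V=62.3030). Price 88.1896; hedge Δ=1.0000, bond B=-144.8571.
  t=2,j=0: stock 156.5840 → up 169.1107 (V=24.2536), down 144.0573 (V=2.6943). Price 19.2488; hedge Δ=0.8605, bond B=-115.4967.
  t=2,j=1: stock 183.8160 → up 198.5213 (V=53.6641), down 169.1107 (V=24.2536). Price 45.8568; hedge Δ=1.0000, bond B=-137.9592.
  t=2,j=2: stock 215.7840 → up 233.0467 (V=88.1896), down 198.5213 (V=53.6641). Price 77.8248; hedge Δ=1.0000, bond B=-137.9592.
  t=1,j=0: stock 170.2000 → up 183.8160 (V=45.8568), down 156.5840 (V=19.2488). Price 38.9217; hedge Δ=0.9771, bond B=-127.3785.
  t=1,j=1: stock 199.8000 → up 215.7840 (V=77.8248), down 183.8160 (V=45.8568). Price 68.4103; hedge Δ=1.0000, bond B=-131.3897.
  t=0,j=0: stock 185.0000 → up 199.8000 (V=68.4103), down 170.2000 (V=38.9217). Price 59.8869; hedge Δ=0.9962, bond B=-124.4168.
Root portfolio cost Δ·185+B reproduces V0=59.8869.

(0,0): Delta=0.9962 Bond=-124.4168
(1,0): Delta=0.9771 Bond=-127.3785
(1,1): Delta=1.0000 Bond=-131.3897
(2,0): Delta=0.8605 Bond=-115.4967
(2,1): Delta=1.0000 Bond=-137.9592
(2,2): Delta=1.0000 Bond=-137.9592
(3,0): Delta=0.1511 Bond=-19.0673
(3,1): Delta=1.0000 Bond=-144.8571
(3,2): Delta=1.0000 Bond=-144.8571
(3,3): Delta=1.0000 Bond=-144.8571
V0=59.8869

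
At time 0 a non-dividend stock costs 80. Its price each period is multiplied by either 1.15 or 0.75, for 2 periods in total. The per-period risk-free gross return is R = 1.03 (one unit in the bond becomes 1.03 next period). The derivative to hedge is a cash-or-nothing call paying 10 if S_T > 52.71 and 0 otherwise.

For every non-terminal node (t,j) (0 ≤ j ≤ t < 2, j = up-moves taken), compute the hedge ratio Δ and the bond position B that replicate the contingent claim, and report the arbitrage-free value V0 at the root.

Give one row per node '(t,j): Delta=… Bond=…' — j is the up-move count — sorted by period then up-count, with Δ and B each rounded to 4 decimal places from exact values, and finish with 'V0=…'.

(0,0): Delta=0.0910 Bond=1.2961
(1,0): Delta=0.4167 Bond=-18.2039
(1,1): Delta=0.0000 Bond=9.7087
V0=8.5776

No-arbitrage ⇒ martingale measure with p* = (R−d)/(u−d) = 0.7000.
At expiry t=2: V(2,0)=0.0000, V(2,1)=10.0000, V(2,2)=10.0000
Node (1,0) S=60.0000: V=(p*·10.0000+(1−p*)·0.0000)/1.03=6.7961; Δ=(10.0000−0.0000)/(69.0000−45.0000)=0.4167; B=V−Δ·S=-18.2039
Node (1,1) S=92.0000: V=(p*·10.0000+(1−p*)·10.0000)/1.03=9.7087; Δ=(10.0000−10.0000)/(105.8000−69.0000)=0.0000; B=V−Δ·S=9.7087
Node (0,0) S=80.0000: V=(p*·9.7087+(1−p*)·6.7961)/1.03=8.5776; Δ=(9.7087−6.7961)/(92.0000−60.0000)=0.0910; B=V−Δ·S=1.2961
Root portfolio cost Δ·80+B reproduces V0=8.5776.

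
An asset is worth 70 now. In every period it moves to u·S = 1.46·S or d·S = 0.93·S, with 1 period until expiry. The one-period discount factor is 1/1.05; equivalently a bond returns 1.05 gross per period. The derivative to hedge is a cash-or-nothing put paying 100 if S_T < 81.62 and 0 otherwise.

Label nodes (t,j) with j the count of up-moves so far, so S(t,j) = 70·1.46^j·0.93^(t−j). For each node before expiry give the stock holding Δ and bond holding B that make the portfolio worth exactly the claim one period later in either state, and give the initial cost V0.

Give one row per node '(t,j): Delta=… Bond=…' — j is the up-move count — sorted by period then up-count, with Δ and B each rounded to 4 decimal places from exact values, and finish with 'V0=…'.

(0,0): Delta=-2.6954 Bond=262.3540
V0=73.6748

Risk-neutral probability p* = (R−d)/(u−d) = (1.05−0.93)/(1.46−0.93) = 0.2264.
Payoff layer (t=1): V(1,0)=100.0000, V(1,1)=0.0000
(0,0): S=70.0000. Δ = (V_up−V_dn)/(S_up−S_dn) = (0.0000−100.0000)/(102.2000−65.1000) = -2.6954. V = [p*·0.0000 + (1−p*)·100.0000]/1.05 = 73.6748. B = V − Δ·S = 262.3540.
Self-financing check: at every node Δ·S+B equals the discounted successor values.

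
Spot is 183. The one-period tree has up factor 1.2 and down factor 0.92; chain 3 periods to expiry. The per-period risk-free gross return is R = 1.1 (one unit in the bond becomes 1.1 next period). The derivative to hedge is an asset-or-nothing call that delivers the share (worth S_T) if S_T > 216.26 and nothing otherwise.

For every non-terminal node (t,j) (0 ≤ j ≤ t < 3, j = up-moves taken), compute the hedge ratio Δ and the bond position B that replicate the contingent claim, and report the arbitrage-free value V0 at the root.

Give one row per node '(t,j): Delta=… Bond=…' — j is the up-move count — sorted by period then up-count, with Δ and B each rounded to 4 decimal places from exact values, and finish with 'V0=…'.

Risk-neutral probability p* = (R−d)/(u−d) = (1.1−0.92)/(1.2−0.92) = 0.6429.
At expiry t=3: V(3,0)=0.0000, V(3,1)=0.0000, V(3,2)=242.4384, V(3,3)=316.2240
(2,0): S=154.8912. Δ = (V_up−V_dn)/(S_up−S_dn) = (0.0000−0.0000)/(185.8694−142.4999) = 0.0000. V = [p*·0.0000 + (1−p*)·0.0000]/1.1 = 0.0000. B = V − Δ·S = 0.0000.
(2,1): S=202.0320. Δ = (V_up−V_dn)/(S_up−S_dn) = (242.4384−0.0000)/(242.4384−185.8694) = 4.2857. V = [p*·242.4384 + (1−p*)·0.0000]/1.1 = 141.6848. B = V − Δ·S = -724.1666.
(2,2): S=263.5200. Δ = (V_up−V_dn)/(S_up−S_dn) = (316.2240−242.4384)/(316.2240−242.4384) = 1.0000. V = [p*·316.2240 + (1−p*)·242.4384]/1.1 = 263.5200. B = V − Δ·S = 0.0000.
(1,0): S=168.3600. Δ = (V_up−V_dn)/(S_up−S_dn) = (141.6848−0.0000)/(202.0320−154.8912) = 3.0056. V = [p*·141.6848 + (1−p*)·0.0000]/1.1 = 82.8028. B = V − Δ·S = -423.2143.
(1,1): S=219.6000. Δ = (V_up−V_dn)/(S_up−S_dn) = (263.5200−141.6848)/(263.5200−202.0320) = 1.9814. V = [p*·263.5200 + (1−p*)·141.6848]/1.1 = 200.0067. B = V − Δ·S = -235.1190.
(0,0): S=183.0000. Δ = (V_up−V_dn)/(S_up−S_dn) = (200.0067−82.8028)/(219.6000−168.3600) = 2.2874. V = [p*·200.0067 + (1−p*)·82.8028]/1.1 = 143.7711. B = V − Δ·S = -274.8145.
Each (Δ,B) replicates both successor values, so the strategy is self-financing and V0 is arbitrage-free.

(0,0): Delta=2.2874 Bond=-274.8145
(1,0): Delta=3.0056 Bond=-423.2143
(1,1): Delta=1.9814 Bond=-235.1190
(2,0): Delta=0.0000 Bond=0.0000
(2,1): Delta=4.2857 Bond=-724.1666
(2,2): Delta=1.0000 Bond=0.0000
V0=143.7711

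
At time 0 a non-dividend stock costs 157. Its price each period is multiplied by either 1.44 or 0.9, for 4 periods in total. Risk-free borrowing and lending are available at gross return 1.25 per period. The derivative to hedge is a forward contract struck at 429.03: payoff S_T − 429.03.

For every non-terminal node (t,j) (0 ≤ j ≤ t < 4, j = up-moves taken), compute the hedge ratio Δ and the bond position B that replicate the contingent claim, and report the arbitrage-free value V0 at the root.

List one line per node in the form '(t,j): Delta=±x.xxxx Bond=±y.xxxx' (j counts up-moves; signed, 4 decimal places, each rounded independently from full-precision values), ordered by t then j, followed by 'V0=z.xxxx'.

(0,0): Delta=1.0000 Bond=-175.7307
(1,0): Delta=1.0000 Bond=-219.6634
(1,1): Delta=1.0000 Bond=-219.6634
(2,0): Delta=1.0000 Bond=-274.5792
(2,1): Delta=1.0000 Bond=-274.5792
(2,2): Delta=1.0000 Bond=-274.5792
(3,0): Delta=1.0000 Bond=-343.2240
(3,1): Delta=1.0000 Bond=-343.2240
(3,2): Delta=1.0000 Bond=-343.2240
(3,3): Delta=1.0000 Bond=-343.2240
V0=-18.7307

No-arbitrage ⇒ martingale measure with p* = (R−d)/(u−d) = 0.6481.
At expiry t=4: V(4,0)=-326.0223, V(4,1)=-264.2177, V(4,2)=-165.3303, V(4,3)=-7.1105, V(4,4)=246.0413
  t=3,j=0: stock 114.4530 → up 164.8123 (V=-264.2177), down 103.0077 (V=-326.0223). Price -228.7710; hedge Δ=1.0000, bond B=-343.2240.
  t=3,j=1: stock 183.1248 → up 263.6997 (V=-165.3303), down 164.8123 (V=-264.2177). Price -160.0992; hedge Δ=1.0000, bond B=-343.2240.
  t=3,j=2: stock 292.9997 → up 421.9195 (V=-7.1105), down 263.6997 (V=-165.3303). Price -50.2243; hedge Δ=1.0000, bond B=-343.2240.
  t=3,j=3: stock 468.7995 → up 675.0713 (V=246.0413), down 421.9195 (V=-7.1105). Price 125.5755; hedge Δ=1.0000, bond B=-343.2240.
  t=2,j=0: stock 127.1700 → up 183.1248 (V=-160.0992), down 114.4530 (V=-228.7710). Price -147.4092; hedge Δ=1.0000, bond B=-274.5792.
  t=2,j=1: stock 203.4720 → up 292.9997 (V=-50.2243), down 183.1248 (V=-160.0992). Price -71.1072; hedge Δ=1.0000, bond B=-274.5792.
  t=2,j=2: stock 325.5552 → up 468.7995 (V=125.5755), down 292.9997 (V=-50.2243). Price 50.9760; hedge Δ=1.0000, bond B=-274.5792.
  t=1,j=0: stock 141.3000 → up 203.4720 (V=-71.1072), down 127.1700 (V=-147.4092). Price -78.3634; hedge Δ=1.0000, bond B=-219.6634.
  t=1,j=1: stock 226.0800 → up 325.5552 (V=50.9760), down 203.4720 (V=-71.1072). Price 6.4166; hedge Δ=1.0000, bond B=-219.6634.
  t=0,j=0: stock 157.0000 → up 226.0800 (V=6.4166), down 141.3000 (V=-78.3634). Price -18.7307; hedge Δ=1.0000, bond B=-175.7307.
Each (Δ,B) replicates both successor values, so the strategy is self-financing and V0 is arbitrage-free.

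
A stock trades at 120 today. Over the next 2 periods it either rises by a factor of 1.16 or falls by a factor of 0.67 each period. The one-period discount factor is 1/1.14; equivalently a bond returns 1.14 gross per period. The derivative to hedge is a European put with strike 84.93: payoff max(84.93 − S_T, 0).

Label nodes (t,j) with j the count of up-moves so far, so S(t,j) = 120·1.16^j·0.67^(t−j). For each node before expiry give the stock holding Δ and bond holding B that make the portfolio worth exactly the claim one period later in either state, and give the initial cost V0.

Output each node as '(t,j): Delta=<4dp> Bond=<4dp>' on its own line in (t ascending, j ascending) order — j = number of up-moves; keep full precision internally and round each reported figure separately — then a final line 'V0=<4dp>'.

(0,0): Delta=-0.0189 Bond=2.3095
(1,0): Delta=-0.7885 Bond=64.5040
(1,1): Delta=0.0000 Bond=0.0000
V0=0.0398

Under the risk-neutral measure, an up-move has probability p* = (R−d)/(u−d) = 0.9592 and values discount at R = 1.14.
Payoff layer (t=2): V(2,0)=31.0620, V(2,1)=0.0000, V(2,2)=0.0000
(1,0): S=80.4000. Δ = (V_up−V_dn)/(S_up−S_dn) = (0.0000−31.0620)/(93.2640−53.8680) = -0.7885. V = [p*·0.0000 + (1−p*)·31.0620]/1.14 = 1.1121. B = V − Δ·S = 64.5040.
(1,1): S=139.2000. Δ = (V_up−V_dn)/(S_up−S_dn) = (0.0000−0.0000)/(161.4720−93.2640) = 0.0000. V = [p*·0.0000 + (1−p*)·0.0000]/1.14 = 0.0000. B = V − Δ·S = 0.0000.
(0,0): S=120.0000. Δ = (V_up−V_dn)/(S_up−S_dn) = (0.0000−1.1121)/(139.2000−80.4000) = -0.0189. V = [p*·0.0000 + (1−p*)·1.1121]/1.14 = 0.0398. B = V − Δ·S = 2.3095.
Each (Δ,B) replicates both successor values, so the strategy is self-financing and V0 is arbitrage-free.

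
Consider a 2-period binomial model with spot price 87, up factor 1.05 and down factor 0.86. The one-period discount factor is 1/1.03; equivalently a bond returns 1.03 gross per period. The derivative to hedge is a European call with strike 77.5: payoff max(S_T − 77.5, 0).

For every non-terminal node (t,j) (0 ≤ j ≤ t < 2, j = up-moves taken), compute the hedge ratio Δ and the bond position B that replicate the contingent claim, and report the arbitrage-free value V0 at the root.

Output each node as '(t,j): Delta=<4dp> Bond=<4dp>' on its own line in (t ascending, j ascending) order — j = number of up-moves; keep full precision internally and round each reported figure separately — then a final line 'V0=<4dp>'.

No-arbitrage ⇒ martingale measure with p* = (R−d)/(u−d) = 0.8947.
Terminal values V(2,·): V(2,0)=0.0000, V(2,1)=1.0610, V(2,2)=18.4175
  t=1,j=0: stock 74.8200 → up 78.5610 (V=1.0610), down 64.3452 (V=0.0000). Price 0.9217; hedge Δ=0.0746, bond B=-4.6625.
  t=1,j=1: stock 91.3500 → up 95.9175 (V=18.4175), down 78.5610 (V=1.0610). Price 16.1073; hedge Δ=1.0000, bond B=-75.2427.
  t=0,j=0: stock 87.0000 → up 91.3500 (V=16.1073), down 74.8200 (V=0.9217). Price 14.0862; hedge Δ=0.9187, bond B=-65.8381.
The time-0 hedge costs 14.0862, which is the no-arbitrage price.

(0,0): Delta=0.9187 Bond=-65.8381
(1,0): Delta=0.0746 Bond=-4.6625
(1,1): Delta=1.0000 Bond=-75.2427
V0=14.0862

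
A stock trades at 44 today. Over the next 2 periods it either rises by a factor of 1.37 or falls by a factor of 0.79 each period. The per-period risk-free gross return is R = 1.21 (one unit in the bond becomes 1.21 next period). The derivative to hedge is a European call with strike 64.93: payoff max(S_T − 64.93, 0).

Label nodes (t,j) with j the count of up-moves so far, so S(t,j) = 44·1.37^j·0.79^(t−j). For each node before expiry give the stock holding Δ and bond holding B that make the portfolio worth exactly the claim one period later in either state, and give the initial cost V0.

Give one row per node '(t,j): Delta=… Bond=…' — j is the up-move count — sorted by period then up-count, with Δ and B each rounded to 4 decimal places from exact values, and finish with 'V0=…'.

(0,0): Delta=0.4140 Bond=-11.8928
(1,0): Delta=0.0000 Bond=0.0000
(1,1): Delta=0.5049 Bond=-19.8722
V0=6.3227

No-arbitrage ⇒ martingale measure with p* = (R−d)/(u−d) = 0.7241.
At expiry t=2: V(2,0)=0.0000, V(2,1)=0.0000, V(2,2)=17.6536
  t=1,j=0: stock 34.7600 → up 47.6212 (V=0.0000), down 27.4604 (V=0.0000). Price 0.0000; hedge Δ=0.0000, bond B=0.0000.
  t=1,j=1: stock 60.2800 → up 82.5836 (V=17.6536), down 47.6212 (V=0.0000). Price 10.5650; hedge Δ=0.5049, bond B=-19.8722.
  t=0,j=0: stock 44.0000 → up 60.2800 (V=10.5650), down 34.7600 (V=0.0000). Price 6.3227; hedge Δ=0.4140, bond B=-11.8928.
Each (Δ,B) replicates both successor values, so the strategy is self-financing and V0 is arbitrage-free.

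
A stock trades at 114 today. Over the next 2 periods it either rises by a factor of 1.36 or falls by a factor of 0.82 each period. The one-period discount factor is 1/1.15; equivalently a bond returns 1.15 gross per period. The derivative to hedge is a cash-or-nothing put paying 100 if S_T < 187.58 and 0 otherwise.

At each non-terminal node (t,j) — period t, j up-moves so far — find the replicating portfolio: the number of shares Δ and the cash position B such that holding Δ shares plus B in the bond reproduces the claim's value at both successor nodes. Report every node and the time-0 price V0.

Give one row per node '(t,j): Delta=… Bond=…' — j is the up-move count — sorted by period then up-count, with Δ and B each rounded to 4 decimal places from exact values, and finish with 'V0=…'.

No-arbitrage ⇒ martingale measure with p* = (R−d)/(u−d) = 0.6111.
At expiry t=2: V(2,0)=100.0000, V(2,1)=100.0000, V(2,2)=0.0000
Node (1,0) S=93.4800: V=(p*·100.0000+(1−p*)·100.0000)/1.15=86.9565; Δ=(100.0000−100.0000)/(127.1328−76.6536)=0.0000; B=V−Δ·S=86.9565
Node (1,1) S=155.0400: V=(p*·0.0000+(1−p*)·100.0000)/1.15=33.8164; Δ=(0.0000−100.0000)/(210.8544−127.1328)=-1.1944; B=V−Δ·S=219.0016
Node (0,0) S=114.0000: V=(p*·33.8164+(1−p*)·86.9565)/1.15=47.3757; Δ=(33.8164−86.9565)/(155.0400−93.4800)=-0.8632; B=V−Δ·S=145.7833
Check: Δ(0,0)·S0 + B(0,0) = 47.3757 = V0.

(0,0): Delta=-0.8632 Bond=145.7833
(1,0): Delta=0.0000 Bond=86.9565
(1,1): Delta=-1.1944 Bond=219.0016
V0=47.3757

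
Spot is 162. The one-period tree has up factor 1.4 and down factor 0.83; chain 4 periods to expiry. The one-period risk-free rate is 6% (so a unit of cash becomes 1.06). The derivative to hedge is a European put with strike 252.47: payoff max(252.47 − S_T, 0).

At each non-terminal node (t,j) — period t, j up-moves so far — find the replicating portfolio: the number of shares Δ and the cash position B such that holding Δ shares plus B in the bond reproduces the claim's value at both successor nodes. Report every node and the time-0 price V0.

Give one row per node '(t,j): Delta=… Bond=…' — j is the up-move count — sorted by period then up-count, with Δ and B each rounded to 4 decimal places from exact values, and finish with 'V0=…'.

No-arbitrage ⇒ martingale measure with p* = (R−d)/(u−d) = 0.4035.
Payoff layer (t=4): V(4,0)=175.5875, V(4,1)=122.7887, V(4,2)=33.7305, V(4,3)=0.0000, V(4,4)=0.0000
Node (3,0) S=92.6295: V=(p*·122.7887+(1−p*)·175.5875)/1.06=145.5498; Δ=(122.7887−175.5875)/(129.6813−76.8825)=-1.0000; B=V−Δ·S=238.1792
Node (3,1) S=156.2425: V=(p*·33.7305+(1−p*)·122.7887)/1.06=81.9367; Δ=(33.7305−122.7887)/(218.7395−129.6813)=-1.0000; B=V−Δ·S=238.1792
Node (3,2) S=263.5416: V=(p*·0.0000+(1−p*)·33.7305)/1.06=18.9811; Δ=(0.0000−33.7305)/(368.9582−218.7395)=-0.2245; B=V−Δ·S=78.1573
Node (3,3) S=444.5280: V=(p*·0.0000+(1−p*)·0.0000)/1.06=0.0000; Δ=(0.0000−0.0000)/(622.3392−368.9582)=0.0000; B=V−Δ·S=0.0000
Node (2,0) S=111.6018: V=(p*·81.9367+(1−p*)·145.5498)/1.06=113.0956; Δ=(81.9367−145.5498)/(156.2425−92.6295)=-1.0000; B=V−Δ·S=224.6974
Node (2,1) S=188.2440: V=(p*·18.9811+(1−p*)·81.9367)/1.06=53.3336; Δ=(18.9811−81.9367)/(263.5416−156.2425)=-0.5867; B=V−Δ·S=163.7821
Node (2,2) S=317.5200: V=(p*·0.0000+(1−p*)·18.9811)/1.06=10.6812; Δ=(0.0000−18.9811)/(444.5280−263.5416)=-0.1049; B=V−Δ·S=43.9813
Node (1,0) S=134.4600: V=(p*·53.3336+(1−p*)·113.0956)/1.06=83.9444; Δ=(53.3336−113.0956)/(188.2440−111.6018)=-0.7798; B=V−Δ·S=188.7901
Node (1,1) S=226.8000: V=(p*·10.6812+(1−p*)·53.3336)/1.06=34.0782; Δ=(10.6812−53.3336)/(317.5200−188.2440)=-0.3299; B=V−Δ·S=108.9070
Node (0,0) S=162.0000: V=(p*·34.0782+(1−p*)·83.9444)/1.06=60.2104; Δ=(34.0782−83.9444)/(226.8000−134.4600)=-0.5400; B=V−Δ·S=147.6949
Check: Δ(0,0)·S0 + B(0,0) = 60.2104 = V0.

(0,0): Delta=-0.5400 Bond=147.6949
(1,0): Delta=-0.7798 Bond=188.7901
(1,1): Delta=-0.3299 Bond=108.9070
(2,0): Delta=-1.0000 Bond=224.6974
(2,1): Delta=-0.5867 Bond=163.7821
(2,2): Delta=-0.1049 Bond=43.9813
(3,0): Delta=-1.0000 Bond=238.1792
(3,1): Delta=-1.0000 Bond=238.1792
(3,2): Delta=-0.2245 Bond=78.1573
(3,3): Delta=0.0000 Bond=0.0000
V0=60.2104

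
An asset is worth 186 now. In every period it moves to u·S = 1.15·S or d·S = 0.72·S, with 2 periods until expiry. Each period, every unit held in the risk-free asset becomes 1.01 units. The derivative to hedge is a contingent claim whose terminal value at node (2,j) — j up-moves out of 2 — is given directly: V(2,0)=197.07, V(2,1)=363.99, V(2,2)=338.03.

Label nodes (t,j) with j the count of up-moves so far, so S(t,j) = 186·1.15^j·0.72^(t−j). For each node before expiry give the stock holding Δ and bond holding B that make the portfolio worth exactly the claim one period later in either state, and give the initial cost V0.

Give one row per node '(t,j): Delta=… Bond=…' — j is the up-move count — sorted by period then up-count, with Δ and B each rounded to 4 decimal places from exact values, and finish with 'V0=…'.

(0,0): Delta=0.4560 Bond=243.0757
(1,0): Delta=2.8986 Bond=-81.6079
(1,1): Delta=-0.2822 Bond=403.4237
V0=327.8975

The replicating-portfolio and risk-neutral prices coincide; use p* = (1.01−0.72)/(1.15−0.72) = 0.6744 for the latter.
Terminal values V(2,·): V(2,0)=197.0700, V(2,1)=363.9900, V(2,2)=338.0300
  t=1,j=0: stock 133.9200 → up 154.0080 (V=363.9900), down 96.4224 (V=197.0700). Price 306.5782; hedge Δ=2.8986, bond B=-81.6079.
  t=1,j=1: stock 213.9000 → up 245.9850 (V=338.0300), down 154.0080 (V=363.9900). Price 343.0516; hedge Δ=-0.2822, bond B=403.4237.
  t=0,j=0: stock 186.0000 → up 213.9000 (V=343.0516), down 133.9200 (V=306.5782). Price 327.8975; hedge Δ=0.4560, bond B=243.0757.
Self-financing check: at every node Δ·S+B equals the discounted successor values.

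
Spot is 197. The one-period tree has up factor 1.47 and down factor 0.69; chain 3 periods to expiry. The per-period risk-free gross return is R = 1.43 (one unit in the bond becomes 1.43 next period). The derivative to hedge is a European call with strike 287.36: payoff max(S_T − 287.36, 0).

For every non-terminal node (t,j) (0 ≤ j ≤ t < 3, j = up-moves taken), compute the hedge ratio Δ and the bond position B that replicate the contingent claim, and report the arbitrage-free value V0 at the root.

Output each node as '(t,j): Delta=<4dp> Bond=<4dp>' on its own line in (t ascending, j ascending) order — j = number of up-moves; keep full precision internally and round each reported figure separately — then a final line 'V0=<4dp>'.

(0,0): Delta=0.9531 Bond=-88.6364
(1,0): Delta=0.0399 Bond=-2.6148
(1,1): Delta=0.9763 Bond=-133.4601
(2,0): Delta=0.0000 Bond=0.0000
(2,1): Delta=0.0409 Bond=-3.9413
(2,2): Delta=1.0000 Bond=-200.9510
V0=99.1235

Risk-neutral probability p* = (R−d)/(u−d) = (1.43−0.69)/(1.47−0.69) = 0.9487.
At expiry t=3: V(3,0)=0.0000, V(3,1)=0.0000, V(3,2)=6.3711, V(3,3)=338.4150
  t=2,j=0: stock 93.7917 → up 137.8738 (V=0.0000), down 64.7163 (V=0.0000). Price 0.0000; hedge Δ=0.0000, bond B=0.0000.
  t=2,j=1: stock 199.8171 → up 293.7311 (V=6.3711), down 137.8738 (V=0.0000). Price 4.2269; hedge Δ=0.0409, bond B=-3.9413.
  t=2,j=2: stock 425.6973 → up 625.7750 (V=338.4150), down 293.7311 (V=6.3711). Price 224.7463; hedge Δ=1.0000, bond B=-200.9510.
  t=1,j=0: stock 135.9300 → up 199.8171 (V=4.2269), down 93.7917 (V=0.0000). Price 2.8043; hedge Δ=0.0399, bond B=-2.6148.
  t=1,j=1: stock 289.5900 → up 425.6973 (V=224.7463), down 199.8171 (V=4.2269). Price 149.2570; hedge Δ=0.9763, bond B=-133.4601.
  t=0,j=0: stock 197.0000 → up 289.5900 (V=149.2570), down 135.9300 (V=2.8043). Price 99.1235; hedge Δ=0.9531, bond B=-88.6364.
Root portfolio cost Δ·197+B reproduces V0=99.1235.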